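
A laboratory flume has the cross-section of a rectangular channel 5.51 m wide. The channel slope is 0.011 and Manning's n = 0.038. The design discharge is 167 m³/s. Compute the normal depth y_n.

y_n = 6.98 m

Manning's equation rearranged: A R^(2/3) = nQ / (1·√S) = 0.038 × 167 / (√0.011) = 60.51.
Trying y = 6.16 m: A R^(2/3) = 52.13 — short.
Trying y = 8.35 m: A R^(2/3) = 74.76 — over.
Trying y = 6.98 m: A R^(2/3) = 60.55 — ≈ 60.51.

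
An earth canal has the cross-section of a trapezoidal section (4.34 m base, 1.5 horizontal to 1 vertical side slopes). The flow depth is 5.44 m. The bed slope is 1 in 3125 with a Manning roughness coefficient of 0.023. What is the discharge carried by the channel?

With bottom width b = 4.34 m and side slope z = 1.5: A = (b + zy)y = (4.34 + 1.5×5.44)×5.44 = 68 m²; P = b + 2y√(1+z²) = 4.34 + 2×5.44×1.803 = 23.95 m.
Hydraulic radius R = A/P = 68/23.95 = 2.839 m.
Manning's equation: Q = (1/n) A R^(2/3) S^(1/2) = (1/0.023) × 68 × 2.839^(2/3) × 0.00032^(1/2) = 106 m³/s.

Q = 106 m³/s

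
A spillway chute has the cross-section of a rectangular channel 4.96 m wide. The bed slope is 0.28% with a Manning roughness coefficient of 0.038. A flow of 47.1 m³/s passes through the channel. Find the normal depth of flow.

y_n = 4.89 m

Manning's equation rearranged: A R^(2/3) = nQ / (1·√S) = 0.038 × 47.1 / (√0.0028) = 33.82.
Try y = 4.27 m: A R^(2/3) = 28.6 — low.
Try y = 5.38 m: A R^(2/3) = 37.97 — high.
Try y = 4.89 m: A R^(2/3) = 33.81 — ≈ 33.82.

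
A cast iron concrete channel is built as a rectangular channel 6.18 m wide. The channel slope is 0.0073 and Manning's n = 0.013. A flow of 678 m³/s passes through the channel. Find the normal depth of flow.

y_n = 9.49 m

Manning's equation rearranged: A R^(2/3) = nQ / (1·√S) = 0.013 × 678 / (√0.0073) = 103.2.
Try y = 8.39 m: A R^(2/3) = 89.25 — too small.
Try y = 9.49 m: A R^(2/3) = 103.1 — matches.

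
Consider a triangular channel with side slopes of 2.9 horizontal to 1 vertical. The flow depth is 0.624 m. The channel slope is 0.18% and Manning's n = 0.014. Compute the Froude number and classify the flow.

subcritical

For a triangular section with side slope z = 2.9: A = zy² = 2.9×0.624² = 1.129 m²; P = 2y√(1+z²) = 2×0.624×3.068 = 3.828 m.
Hydraulic radius R = A/P = 1.129/3.828 = 0.295 m.
V = (1/n) R^(2/3) √S = (1/0.014) × 0.295^(2/3) × √0.0018 = 1.343 m/s. Hydraulic depth D_h = A/T = 1.129/3.619 = 0.312 m.
Froude number Fr = V/√(g·D_h) = 1.343/√(9.81×0.312) = 0.768, which is less than 1, so the flow is subcritical.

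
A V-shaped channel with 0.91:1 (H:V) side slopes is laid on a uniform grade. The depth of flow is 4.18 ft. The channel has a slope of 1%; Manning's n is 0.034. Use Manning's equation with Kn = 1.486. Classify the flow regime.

subcritical

For a triangular section with side slope z = 0.91: A = zy² = 0.91×4.18² = 15.9 ft²; P = 2y√(1+z²) = 2×4.18×1.352 = 11.3 ft.
Hydraulic radius R = A/P = 15.9/11.3 = 1.407 ft.
V = (1.486/n) R^(2/3) √S = (1.486/0.034) × 1.407^(2/3) × √0.01 = 5.487 ft/s. Hydraulic depth D_h = A/T = 15.9/7.608 = 2.09 ft.
Froude number Fr = V/√(g·D_h) = 5.487/√(32.2×2.09) = 0.669, which is less than 1, so the flow is subcritical.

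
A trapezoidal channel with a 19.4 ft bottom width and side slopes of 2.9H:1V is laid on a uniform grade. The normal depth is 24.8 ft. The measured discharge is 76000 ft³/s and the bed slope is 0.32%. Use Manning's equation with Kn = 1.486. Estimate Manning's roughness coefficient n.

With bottom width b = 19.4 ft and side slope z = 2.9: A = (b + zy)y = (19.4 + 2.9×24.8)×24.8 = 2265 ft²; P = b + 2y√(1+z²) = 19.4 + 2×24.8×3.068 = 171.6 ft.
Hydraulic radius R = A/P = 2265/171.6 = 13.2 ft.
Rearranging Manning's equation: n = (1.486/Q) A R^(2/3) S^(1/2) = (1.486/76000) × 2265 × 13.2^(2/3) × √0.0032 = 0.014.

n = 0.014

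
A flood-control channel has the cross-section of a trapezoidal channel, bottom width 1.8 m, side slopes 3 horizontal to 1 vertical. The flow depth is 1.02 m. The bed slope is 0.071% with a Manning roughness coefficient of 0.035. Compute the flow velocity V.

With bottom width b = 1.8 m and side slope z = 3: A = (b + zy)y = (1.8 + 3×1.02)×1.02 = 4.957 m²; P = b + 2y√(1+z²) = 1.8 + 2×1.02×3.162 = 8.251 m.
Hydraulic radius R = A/P = 4.957/8.251 = 0.6008 m.
From Manning's equation, V = (1/n) R^(2/3) S^(1/2) = (1/0.035) × 0.6008^(2/3) × 0.00071^(1/2) = 0.542 m/s.

V = 0.542 m/s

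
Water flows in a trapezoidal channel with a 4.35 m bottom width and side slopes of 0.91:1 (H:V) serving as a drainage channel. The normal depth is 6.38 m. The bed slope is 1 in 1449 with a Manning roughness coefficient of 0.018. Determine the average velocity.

With bottom width b = 4.35 m and side slope z = 0.91: A = (b + zy)y = (4.35 + 0.91×6.38)×6.38 = 64.79 m²; P = b + 2y√(1+z²) = 4.35 + 2×6.38×1.352 = 21.6 m.
Hydraulic radius R = A/P = 64.79/21.6 = 2.999 m.
From Manning's equation, V = (1/n) R^(2/3) S^(1/2) = (1/0.018) × 2.999^(2/3) × 0.0006901^(1/2) = 3.04 m/s.

V = 3.04 m/s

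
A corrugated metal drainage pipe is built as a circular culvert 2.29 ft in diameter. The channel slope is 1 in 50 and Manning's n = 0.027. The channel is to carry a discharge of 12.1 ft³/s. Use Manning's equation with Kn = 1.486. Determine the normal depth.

Manning's equation rearranged: A R^(2/3) = nQ / (1.486·√S) = 0.027 × 12.1 / (1.486 × √0.02) = 1.555.
Trying y = 0.823 ft: A R^(2/3) = 0.7848 — too small.
Trying y = 1.38 ft: A R^(2/3) = 1.921 — too large.
Trying y = 1.21 ft: A R^(2/3) = 1.558 — matches.

y_n = 1.21 ft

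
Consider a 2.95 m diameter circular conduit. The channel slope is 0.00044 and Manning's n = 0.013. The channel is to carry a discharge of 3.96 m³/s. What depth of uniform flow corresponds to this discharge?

Manning's equation rearranged: A R^(2/3) = nQ / (1·√S) = 0.013 × 3.96 / (√0.00044) = 2.454.
Try y = 1.61 m: A R^(2/3) = 3.227 — over.
Try y = 1.06 m: A R^(2/3) = 1.541 — short.
Try y = 1.37 m: A R^(2/3) = 2.456 — ≈ 2.454.

y_n = 1.37 m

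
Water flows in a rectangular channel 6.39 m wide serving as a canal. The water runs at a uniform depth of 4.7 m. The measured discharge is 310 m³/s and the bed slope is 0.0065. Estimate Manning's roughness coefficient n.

n = 0.012

Flow area A = b·y = 6.39 × 4.7 = 30.03 m². Wetted perimeter P = b + 2y = 6.39 + 2×4.7 = 15.79 m.
Hydraulic radius R = A/P = 30.03/15.79 = 1.902 m.
Rearranging Manning's equation: n = (1/Q) A R^(2/3) S^(1/2) = (1/310) × 30.03 × 1.902^(2/3) × √0.0065 = 0.012.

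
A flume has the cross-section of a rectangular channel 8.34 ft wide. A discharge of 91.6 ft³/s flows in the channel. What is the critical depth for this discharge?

y_c = 1.55 ft

For a rectangular channel, critical depth y_c = (q²/g)^(1/3) where q = Q/b = 91.6/8.34 = 10.98 ft²/s.
So y_c = (10.98²/32.2)^(1/3) = 1.55 ft.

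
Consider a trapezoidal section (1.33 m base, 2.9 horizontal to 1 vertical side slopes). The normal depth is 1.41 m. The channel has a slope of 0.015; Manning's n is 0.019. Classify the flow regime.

With bottom width b = 1.33 m and side slope z = 2.9: A = (b + zy)y = (1.33 + 2.9×1.41)×1.41 = 7.641 m²; P = b + 2y√(1+z²) = 1.33 + 2×1.41×3.068 = 9.981 m.
Hydraulic radius R = A/P = 7.641/9.981 = 0.7656 m.
V = (1/n) R^(2/3) √S = (1/0.019) × 0.7656^(2/3) × √0.015 = 5.394 m/s. Hydraulic depth D_h = A/T = 7.641/9.508 = 0.8036 m.
Froude number Fr = V/√(g·D_h) = 5.394/√(9.81×0.8036) = 1.92, which is greater than 1, so the flow is supercritical.

supercritical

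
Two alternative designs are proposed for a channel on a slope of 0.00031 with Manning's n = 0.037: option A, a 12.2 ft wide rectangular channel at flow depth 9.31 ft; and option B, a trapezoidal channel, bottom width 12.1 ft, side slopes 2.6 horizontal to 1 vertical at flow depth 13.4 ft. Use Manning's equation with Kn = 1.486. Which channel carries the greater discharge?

Channel A: Flow area A = b·y = 12.2 × 9.31 = 113.6 ft². Wetted perimeter P = b + 2y = 12.2 + 2×9.31 = 30.82 ft. Hydraulic radius R = A/P = 113.6/30.82 = 3.685 ft. Q_A = (1.486/0.037)·113.6·3.685^(2/3)·√0.00031 = 191.6 ft³/s.
Channel B: With bottom width b = 12.1 ft and side slope z = 2.6: A = (b + zy)y = (12.1 + 2.6×13.4)×13.4 = 629 ft²; P = b + 2y√(1+z²) = 12.1 + 2×13.4×2.786 = 86.76 ft. Hydraulic radius R = A/P = 629/86.76 = 7.25 ft. Q_B = (1.486/0.037)·629·7.25^(2/3)·√0.00031 = 1666 ft³/s.
Q_A = 191.6 ft³/s vs Q_B = 1666 ft³/s, so channel B carries more.

channel B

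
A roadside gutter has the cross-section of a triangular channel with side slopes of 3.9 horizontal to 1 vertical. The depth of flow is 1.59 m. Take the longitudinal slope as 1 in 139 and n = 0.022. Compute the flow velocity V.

V = 3.24 m/s

For a triangular section with side slope z = 3.9: A = zy² = 3.9×1.59² = 9.86 m²; P = 2y√(1+z²) = 2×1.59×4.026 = 12.8 m.
Hydraulic radius R = A/P = 9.86/12.8 = 0.7701 m.
From Manning's equation, V = (1/n) R^(2/3) S^(1/2) = (1/0.022) × 0.7701^(2/3) × 0.007194^(1/2) = 3.24 m/s.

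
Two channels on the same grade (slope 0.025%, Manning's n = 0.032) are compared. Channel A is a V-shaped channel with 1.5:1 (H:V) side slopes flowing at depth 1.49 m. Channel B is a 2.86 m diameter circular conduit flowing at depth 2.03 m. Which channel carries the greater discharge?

channel B

Channel A: For a triangular section with side slope z = 1.5: A = zy² = 1.5×1.49² = 3.33 m²; P = 2y√(1+z²) = 2×1.49×1.803 = 5.372 m. Hydraulic radius R = A/P = 3.33/5.372 = 0.6199 m. Q_A = (1/0.032)·3.33·0.6199^(2/3)·√0.00025 = 1.196 m³/s.
Channel B: For a circular section of diameter D = 2.86 m at depth y = 2.03 m, the central angle is θ = 2 arccos(1 − 2y/D) = 4.008 rad. Then A = (D²/8)(θ − sin θ) = 4.876 m² and P = Dθ/2 = 5.731 m. Hydraulic radius R = A/P = 4.876/5.731 = 0.8509 m. Q_B = (1/0.032)·4.876·0.8509^(2/3)·√0.00025 = 2.164 m³/s.
Q_A = 1.196 m³/s vs Q_B = 2.164 m³/s, so channel B carries more.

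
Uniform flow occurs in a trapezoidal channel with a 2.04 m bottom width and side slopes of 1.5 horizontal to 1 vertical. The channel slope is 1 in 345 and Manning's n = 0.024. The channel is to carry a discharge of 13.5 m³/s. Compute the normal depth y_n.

y_n = 1.52 m

Manning's equation rearranged: A R^(2/3) = nQ / (1·√S) = 0.024 × 13.5 / (√0.002899) = 6.018.
Try y = 1.21 m: A R^(2/3) = 3.777 — low.
Try y = 1.89 m: A R^(2/3) = 9.461 — high.
Try y = 1.52 m: A R^(2/3) = 5.999 — ≈ 6.018.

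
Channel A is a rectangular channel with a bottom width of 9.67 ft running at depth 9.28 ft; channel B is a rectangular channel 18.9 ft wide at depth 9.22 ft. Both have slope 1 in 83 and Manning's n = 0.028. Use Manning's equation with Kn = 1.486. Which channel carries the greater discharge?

Channel A: Flow area A = b·y = 9.67 × 9.28 = 89.74 ft². Wetted perimeter P = b + 2y = 9.67 + 2×9.28 = 28.23 ft. Hydraulic radius R = A/P = 89.74/28.23 = 3.179 ft. Q_A = (1.486/0.028)·89.74·3.179^(2/3)·√0.01205 = 1130 ft³/s.
Channel B: Flow area A = b·y = 18.9 × 9.22 = 174.3 ft². Wetted perimeter P = b + 2y = 18.9 + 2×9.22 = 37.34 ft. Hydraulic radius R = A/P = 174.3/37.34 = 4.667 ft. Q_B = (1.486/0.028)·174.3·4.667^(2/3)·√0.01205 = 2835 ft³/s.
Q_A = 1130 ft³/s vs Q_B = 2835 ft³/s, so channel B carries more.

channel B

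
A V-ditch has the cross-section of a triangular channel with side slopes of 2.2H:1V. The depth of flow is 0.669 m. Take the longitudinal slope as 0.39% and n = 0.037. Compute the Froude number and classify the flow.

For a triangular section with side slope z = 2.2: A = zy² = 2.2×0.669² = 0.9846 m²; P = 2y√(1+z²) = 2×0.669×2.417 = 3.233 m.
Hydraulic radius R = A/P = 0.9846/3.233 = 0.3045 m.
V = (1/n) R^(2/3) √S = (1/0.037) × 0.3045^(2/3) × √0.0039 = 0.764 m/s. Hydraulic depth D_h = A/T = 0.9846/2.944 = 0.3345 m.
Froude number Fr = V/√(g·D_h) = 0.764/√(9.81×0.3345) = 0.422, which is less than 1, so the flow is subcritical.

subcritical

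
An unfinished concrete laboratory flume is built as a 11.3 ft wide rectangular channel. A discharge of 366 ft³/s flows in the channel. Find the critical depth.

For a rectangular channel, critical depth y_c = (q²/g)^(1/3) where q = Q/b = 366/11.3 = 32.39 ft²/s.
So y_c = (32.39²/32.2)^(1/3) = 3.19 ft.

y_c = 3.19 ft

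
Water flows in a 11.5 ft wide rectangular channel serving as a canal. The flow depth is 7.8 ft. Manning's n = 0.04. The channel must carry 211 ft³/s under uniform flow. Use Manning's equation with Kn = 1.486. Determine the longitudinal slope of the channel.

S = 0.000813

Flow area A = b·y = 11.5 × 7.8 = 89.7 ft². Wetted perimeter P = b + 2y = 11.5 + 2×7.8 = 27.1 ft.
Hydraulic radius R = A/P = 89.7/27.1 = 3.31 ft.
From Manning's equation, S = [nQ / (1.486 A R^(2/3))]² = [0.04 × 211 / (1.486 × 89.7 × 3.31^(2/3))]² = 0.000813.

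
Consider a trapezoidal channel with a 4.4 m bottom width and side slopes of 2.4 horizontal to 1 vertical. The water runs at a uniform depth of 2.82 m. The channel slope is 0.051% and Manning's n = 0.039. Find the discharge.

Q = 25.5 m³/s

With bottom width b = 4.4 m and side slope z = 2.4: A = (b + zy)y = (4.4 + 2.4×2.82)×2.82 = 31.49 m²; P = b + 2y√(1+z²) = 4.4 + 2×2.82×2.6 = 19.06 m.
Hydraulic radius R = A/P = 31.49/19.06 = 1.652 m.
Manning's equation: Q = (1/n) A R^(2/3) S^(1/2) = (1/0.039) × 31.49 × 1.652^(2/3) × 0.00051^(1/2) = 25.5 m³/s.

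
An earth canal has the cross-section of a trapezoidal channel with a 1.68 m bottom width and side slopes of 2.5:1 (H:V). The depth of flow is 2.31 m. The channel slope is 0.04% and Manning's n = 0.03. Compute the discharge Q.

With bottom width b = 1.68 m and side slope z = 2.5: A = (b + zy)y = (1.68 + 2.5×2.31)×2.31 = 17.22 m²; P = b + 2y√(1+z²) = 1.68 + 2×2.31×2.693 = 14.12 m.
Hydraulic radius R = A/P = 17.22/14.12 = 1.22 m.
Manning's equation: Q = (1/n) A R^(2/3) S^(1/2) = (1/0.03) × 17.22 × 1.22^(2/3) × 0.0004^(1/2) = 13.1 m³/s.

Q = 13.1 m³/s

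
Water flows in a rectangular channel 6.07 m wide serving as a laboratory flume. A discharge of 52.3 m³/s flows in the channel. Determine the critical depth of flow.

y_c = 1.96 m

For a rectangular channel, critical depth y_c = (q²/g)^(1/3) where q = Q/b = 52.3/6.07 = 8.616 m²/s.
So y_c = (8.616²/9.81)^(1/3) = 1.96 m.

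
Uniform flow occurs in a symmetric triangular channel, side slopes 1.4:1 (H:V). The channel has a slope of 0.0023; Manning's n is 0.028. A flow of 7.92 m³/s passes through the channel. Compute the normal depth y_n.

y_n = 1.96 m

Manning's equation rearranged: A R^(2/3) = nQ / (1·√S) = 0.028 × 7.92 / (√0.0023) = 4.624.
Trying y = 1.67 m: A R^(2/3) = 3.018 — low.
Trying y = 2.49 m: A R^(2/3) = 8.756 — high.
Trying y = 1.96 m: A R^(2/3) = 4.625 — ≈ 4.624.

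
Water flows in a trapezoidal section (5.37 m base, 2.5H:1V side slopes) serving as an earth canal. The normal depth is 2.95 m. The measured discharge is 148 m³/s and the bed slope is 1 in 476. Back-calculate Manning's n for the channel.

With bottom width b = 5.37 m and side slope z = 2.5: A = (b + zy)y = (5.37 + 2.5×2.95)×2.95 = 37.6 m²; P = b + 2y√(1+z²) = 5.37 + 2×2.95×2.693 = 21.26 m.
Hydraulic radius R = A/P = 37.6/21.26 = 1.769 m.
Rearranging Manning's equation: n = (1/Q) A R^(2/3) S^(1/2) = (1/148) × 37.6 × 1.769^(2/3) × √0.002101 = 0.017.

n = 0.017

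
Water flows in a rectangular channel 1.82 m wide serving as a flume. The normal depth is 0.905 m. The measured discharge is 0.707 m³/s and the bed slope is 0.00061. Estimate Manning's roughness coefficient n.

n = 0.034

Flow area A = b·y = 1.82 × 0.905 = 1.647 m². Wetted perimeter P = b + 2y = 1.82 + 2×0.905 = 3.63 m.
Hydraulic radius R = A/P = 1.647/3.63 = 0.4537 m.
Rearranging Manning's equation: n = (1/Q) A R^(2/3) S^(1/2) = (1/0.707) × 1.647 × 0.4537^(2/3) × √0.00061 = 0.034.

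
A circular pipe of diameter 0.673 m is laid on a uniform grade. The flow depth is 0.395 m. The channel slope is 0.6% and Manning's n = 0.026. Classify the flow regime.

subcritical

For a circular section of diameter D = 0.673 m at depth y = 0.395 m, the central angle is θ = 2 arccos(1 − 2y/D) = 3.491 rad. Then A = (D²/8)(θ − sin θ) = 0.217 m² and P = Dθ/2 = 1.175 m.
Hydraulic radius R = A/P = 0.217/1.175 = 0.1848 m.
V = (1/n) R^(2/3) √S = (1/0.026) × 0.1848^(2/3) × √0.006 = 0.9664 m/s. Hydraulic depth D_h = A/T = 0.217/0.6628 = 0.3275 m.
Froude number Fr = V/√(g·D_h) = 0.9664/√(9.81×0.3275) = 0.539, which is less than 1, so the flow is subcritical.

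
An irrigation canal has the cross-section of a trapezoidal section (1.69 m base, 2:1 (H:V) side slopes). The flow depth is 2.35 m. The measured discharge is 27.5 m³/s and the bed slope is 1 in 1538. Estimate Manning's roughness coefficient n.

With bottom width b = 1.69 m and side slope z = 2: A = (b + zy)y = (1.69 + 2×2.35)×2.35 = 15.02 m²; P = b + 2y√(1+z²) = 1.69 + 2×2.35×2.236 = 12.2 m.
Hydraulic radius R = A/P = 15.02/12.2 = 1.231 m.
Rearranging Manning's equation: n = (1/Q) A R^(2/3) S^(1/2) = (1/27.5) × 15.02 × 1.231^(2/3) × √0.0006502 = 0.016.

n = 0.016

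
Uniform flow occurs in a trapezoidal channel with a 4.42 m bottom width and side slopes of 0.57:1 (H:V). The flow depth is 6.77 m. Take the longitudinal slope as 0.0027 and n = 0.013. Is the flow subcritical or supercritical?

supercritical

With bottom width b = 4.42 m and side slope z = 0.57: A = (b + zy)y = (4.42 + 0.57×6.77)×6.77 = 56.05 m²; P = b + 2y√(1+z²) = 4.42 + 2×6.77×1.151 = 20.01 m.
Hydraulic radius R = A/P = 56.05/20.01 = 2.802 m.
V = (1/n) R^(2/3) √S = (1/0.013) × 2.802^(2/3) × √0.0027 = 7.944 m/s. Hydraulic depth D_h = A/T = 56.05/12.14 = 4.618 m.
Froude number Fr = V/√(g·D_h) = 7.944/√(9.81×4.618) = 1.18, which is greater than 1, so the flow is supercritical.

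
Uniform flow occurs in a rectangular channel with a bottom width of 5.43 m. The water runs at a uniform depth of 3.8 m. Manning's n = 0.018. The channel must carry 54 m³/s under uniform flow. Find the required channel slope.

Flow area A = b·y = 5.43 × 3.8 = 20.63 m². Wetted perimeter P = b + 2y = 5.43 + 2×3.8 = 13.03 m.
Hydraulic radius R = A/P = 20.63/13.03 = 1.584 m.
From Manning's equation, S = [nQ / (1 A R^(2/3))]² = [0.018 × 54 / (1 × 20.63 × 1.584^(2/3))]² = 0.0012.

S = 0.0012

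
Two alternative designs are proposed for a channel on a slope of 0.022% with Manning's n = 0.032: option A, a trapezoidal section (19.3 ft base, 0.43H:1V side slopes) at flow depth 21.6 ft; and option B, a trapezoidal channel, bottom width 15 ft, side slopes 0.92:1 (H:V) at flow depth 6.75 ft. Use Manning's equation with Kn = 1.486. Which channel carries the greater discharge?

channel A

Channel A: With bottom width b = 19.3 ft and side slope z = 0.43: A = (b + zy)y = (19.3 + 0.43×21.6)×21.6 = 617.5 ft²; P = b + 2y√(1+z²) = 19.3 + 2×21.6×1.089 = 66.32 ft. Hydraulic radius R = A/P = 617.5/66.32 = 9.31 ft. Q_A = (1.486/0.032)·617.5·9.31^(2/3)·√0.00022 = 1882 ft³/s.
Channel B: With bottom width b = 15 ft and side slope z = 0.92: A = (b + zy)y = (15 + 0.92×6.75)×6.75 = 143.2 ft²; P = b + 2y√(1+z²) = 15 + 2×6.75×1.359 = 33.34 ft. Hydraulic radius R = A/P = 143.2/33.34 = 4.294 ft. Q_B = (1.486/0.032)·143.2·4.294^(2/3)·√0.00022 = 260.5 ft³/s.
Q_A = 1882 ft³/s vs Q_B = 260.5 ft³/s, so channel A carries more.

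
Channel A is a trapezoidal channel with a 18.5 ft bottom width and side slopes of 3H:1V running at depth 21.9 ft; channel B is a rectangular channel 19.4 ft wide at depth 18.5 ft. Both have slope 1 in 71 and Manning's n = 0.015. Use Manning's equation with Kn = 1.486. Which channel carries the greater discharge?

Channel A: With bottom width b = 18.5 ft and side slope z = 3: A = (b + zy)y = (18.5 + 3×21.9)×21.9 = 1844 ft²; P = b + 2y√(1+z²) = 18.5 + 2×21.9×3.162 = 157 ft. Hydraulic radius R = A/P = 1844/157 = 11.74 ft. Q_A = (1.486/0.015)·1844·11.74^(2/3)·√0.01408 = 112000 ft³/s.
Channel B: Flow area A = b·y = 19.4 × 18.5 = 358.9 ft². Wetted perimeter P = b + 2y = 19.4 + 2×18.5 = 56.4 ft. Hydraulic radius R = A/P = 358.9/56.4 = 6.363 ft. Q_B = (1.486/0.015)·358.9·6.363^(2/3)·√0.01408 = 14490 ft³/s.
Q_A = 112000 ft³/s vs Q_B = 14490 ft³/s, so channel A carries more.

channel A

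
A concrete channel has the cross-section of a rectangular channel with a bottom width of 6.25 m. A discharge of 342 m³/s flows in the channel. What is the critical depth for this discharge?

For a rectangular channel, critical depth y_c = (q²/g)^(1/3) where q = Q/b = 342/6.25 = 54.72 m²/s.
So y_c = (54.72²/9.81)^(1/3) = 6.73 m.

y_c = 6.73 m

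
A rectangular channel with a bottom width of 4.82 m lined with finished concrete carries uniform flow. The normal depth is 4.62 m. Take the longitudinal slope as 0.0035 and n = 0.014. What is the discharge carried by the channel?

Flow area A = b·y = 4.82 × 4.62 = 22.27 m². Wetted perimeter P = b + 2y = 4.82 + 2×4.62 = 14.06 m.
Hydraulic radius R = A/P = 22.27/14.06 = 1.584 m.
Manning's equation: Q = (1/n) A R^(2/3) S^(1/2) = (1/0.014) × 22.27 × 1.584^(2/3) × 0.0035^(1/2) = 128 m³/s.

Q = 128 m³/s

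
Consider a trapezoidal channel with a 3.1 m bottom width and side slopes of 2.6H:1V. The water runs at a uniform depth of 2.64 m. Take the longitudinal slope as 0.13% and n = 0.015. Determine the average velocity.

V = 3.12 m/s

With bottom width b = 3.1 m and side slope z = 2.6: A = (b + zy)y = (3.1 + 2.6×2.64)×2.64 = 26.3 m²; P = b + 2y√(1+z²) = 3.1 + 2×2.64×2.786 = 17.81 m.
Hydraulic radius R = A/P = 26.3/17.81 = 1.477 m.
From Manning's equation, V = (1/n) R^(2/3) S^(1/2) = (1/0.015) × 1.477^(2/3) × 0.0013^(1/2) = 3.12 m/s.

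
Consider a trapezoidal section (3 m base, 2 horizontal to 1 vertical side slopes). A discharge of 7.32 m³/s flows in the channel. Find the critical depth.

At critical depth, Q² T / (g A³) = 1, i.e. A³/T = Q²/g = 7.32²/9.81 = 5.462.
Try y = 0.873 m: A³/T = 10.96 — high.
Try y = 0.623 m: A³/T = 3.37 — low.
Try y = 0.716 m: A³/T = 5.449 — close enough.

y_c = 0.716 m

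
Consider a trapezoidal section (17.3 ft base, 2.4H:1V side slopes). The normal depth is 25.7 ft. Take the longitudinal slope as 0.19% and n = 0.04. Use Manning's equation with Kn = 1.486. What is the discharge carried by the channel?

Q = 18600 ft³/s

With bottom width b = 17.3 ft and side slope z = 2.4: A = (b + zy)y = (17.3 + 2.4×25.7)×25.7 = 2030 ft²; P = b + 2y√(1+z²) = 17.3 + 2×25.7×2.6 = 150.9 ft.
Hydraulic radius R = A/P = 2030/150.9 = 13.45 ft.
Manning's equation: Q = (1.486/n) A R^(2/3) S^(1/2) = (1.486/0.04) × 2030 × 13.45^(2/3) × 0.0019^(1/2) = 18600 ft³/s.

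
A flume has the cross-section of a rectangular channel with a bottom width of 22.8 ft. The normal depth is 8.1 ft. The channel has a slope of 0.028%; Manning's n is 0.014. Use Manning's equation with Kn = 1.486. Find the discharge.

Q = 925 ft³/s

Flow area A = b·y = 22.8 × 8.1 = 184.7 ft². Wetted perimeter P = b + 2y = 22.8 + 2×8.1 = 39 ft.
Hydraulic radius R = A/P = 184.7/39 = 4.735 ft.
Manning's equation: Q = (1.486/n) A R^(2/3) S^(1/2) = (1.486/0.014) × 184.7 × 4.735^(2/3) × 0.00028^(1/2) = 925 ft³/s.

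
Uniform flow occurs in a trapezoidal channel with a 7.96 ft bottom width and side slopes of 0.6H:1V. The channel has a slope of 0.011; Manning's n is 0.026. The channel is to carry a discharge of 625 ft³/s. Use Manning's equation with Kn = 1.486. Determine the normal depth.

Manning's equation rearranged: A R^(2/3) = nQ / (1.486·√S) = 0.026 × 625 / (1.486 × √0.011) = 104.3.
Trying y = 6.15 ft: A R^(2/3) = 156 — over.
Trying y = 3.58 ft: A R^(2/3) = 61.56 — short.
Trying y = 4.88 ft: A R^(2/3) = 104.2 — matches.

y_n = 4.88 ft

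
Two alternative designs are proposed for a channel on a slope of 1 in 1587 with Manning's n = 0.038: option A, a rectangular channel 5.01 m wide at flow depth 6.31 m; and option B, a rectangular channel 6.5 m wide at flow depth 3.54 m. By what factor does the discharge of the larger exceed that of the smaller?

Channel A: Flow area A = b·y = 5.01 × 6.31 = 31.61 m². Wetted perimeter P = b + 2y = 5.01 + 2×6.31 = 17.63 m. Hydraulic radius R = A/P = 31.61/17.63 = 1.793 m. Q_A = (1/0.038)·31.61·1.793^(2/3)·√0.0006301 = 30.82 m³/s.
Channel B: Flow area A = b·y = 6.5 × 3.54 = 23.01 m². Wetted perimeter P = b + 2y = 6.5 + 2×3.54 = 13.58 m. Hydraulic radius R = A/P = 23.01/13.58 = 1.694 m. Q_B = (1/0.038)·23.01·1.694^(2/3)·√0.0006301 = 21.6 m³/s.
The larger discharge is 30.82 m³/s and the smaller is 21.6 m³/s; the ratio is 1.43.

1.43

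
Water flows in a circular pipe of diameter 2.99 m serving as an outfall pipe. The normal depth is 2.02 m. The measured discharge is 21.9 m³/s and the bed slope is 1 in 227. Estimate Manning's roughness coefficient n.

n = 0.014

For a circular section of diameter D = 2.99 m at depth y = 2.02 m, the central angle is θ = 2 arccos(1 − 2y/D) = 3.859 rad. Then A = (D²/8)(θ − sin θ) = 5.048 m² and P = Dθ/2 = 5.77 m.
Hydraulic radius R = A/P = 5.048/5.77 = 0.8749 m.
Rearranging Manning's equation: n = (1/Q) A R^(2/3) S^(1/2) = (1/21.9) × 5.048 × 0.8749^(2/3) × √0.004405 = 0.014.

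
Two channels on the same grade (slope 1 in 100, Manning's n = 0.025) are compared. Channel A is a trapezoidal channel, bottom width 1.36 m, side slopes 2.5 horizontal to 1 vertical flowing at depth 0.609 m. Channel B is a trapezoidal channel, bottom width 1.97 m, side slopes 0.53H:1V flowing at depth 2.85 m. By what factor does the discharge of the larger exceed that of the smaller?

12

Channel A: With bottom width b = 1.36 m and side slope z = 2.5: A = (b + zy)y = (1.36 + 2.5×0.609)×0.609 = 1.755 m²; P = b + 2y√(1+z²) = 1.36 + 2×0.609×2.693 = 4.64 m. Hydraulic radius R = A/P = 1.755/4.64 = 0.3784 m. Q_A = (1/0.025)·1.755·0.3784^(2/3)·√0.01 = 3.673 m³/s.
Channel B: With bottom width b = 1.97 m and side slope z = 0.53: A = (b + zy)y = (1.97 + 0.53×2.85)×2.85 = 9.919 m²; P = b + 2y√(1+z²) = 1.97 + 2×2.85×1.132 = 8.421 m. Hydraulic radius R = A/P = 9.919/8.421 = 1.178 m. Q_B = (1/0.025)·9.919·1.178^(2/3)·√0.01 = 44.25 m³/s.
The larger discharge is 44.25 m³/s and the smaller is 3.673 m³/s; the ratio is 12.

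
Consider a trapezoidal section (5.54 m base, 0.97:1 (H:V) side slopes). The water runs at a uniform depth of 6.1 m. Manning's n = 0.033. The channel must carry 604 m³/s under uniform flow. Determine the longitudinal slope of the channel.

With bottom width b = 5.54 m and side slope z = 0.97: A = (b + zy)y = (5.54 + 0.97×6.1)×6.1 = 69.89 m²; P = b + 2y√(1+z²) = 5.54 + 2×6.1×1.393 = 22.54 m.
Hydraulic radius R = A/P = 69.89/22.54 = 3.101 m.
From Manning's equation, S = [nQ / (1 A R^(2/3))]² = [0.033 × 604 / (1 × 69.89 × 3.101^(2/3))]² = 0.018.

S = 0.018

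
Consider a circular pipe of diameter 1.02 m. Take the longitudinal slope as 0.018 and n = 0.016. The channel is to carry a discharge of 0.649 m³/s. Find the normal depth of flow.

y_n = 0.337 m

Manning's equation rearranged: A R^(2/3) = nQ / (1·√S) = 0.016 × 0.649 / (√0.018) = 0.0774.
At y = 0.403 m: A R^(2/3) = 0.1083 — high.
At y = 0.298 m: A R^(2/3) = 0.06112 — low.
At y = 0.337 m: A R^(2/3) = 0.07745 — matches.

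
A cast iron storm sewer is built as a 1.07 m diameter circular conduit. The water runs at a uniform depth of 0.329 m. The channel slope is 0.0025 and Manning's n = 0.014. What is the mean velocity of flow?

For a circular section of diameter D = 1.07 m at depth y = 0.329 m, the central angle is θ = 2 arccos(1 − 2y/D) = 2.351 rad. Then A = (D²/8)(θ − sin θ) = 0.2348 m² and P = Dθ/2 = 1.258 m.
Hydraulic radius R = A/P = 0.2348/1.258 = 0.1866 m.
From Manning's equation, V = (1/n) R^(2/3) S^(1/2) = (1/0.014) × 0.1866^(2/3) × 0.0025^(1/2) = 1.17 m/s.

V = 1.17 m/s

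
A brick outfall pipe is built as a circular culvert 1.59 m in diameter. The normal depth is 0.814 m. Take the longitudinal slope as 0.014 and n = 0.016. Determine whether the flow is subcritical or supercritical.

supercritical

For a circular section of diameter D = 1.59 m at depth y = 0.814 m, the central angle is θ = 2 arccos(1 − 2y/D) = 3.189 rad. Then A = (D²/8)(θ − sin θ) = 1.023 m² and P = Dθ/2 = 2.536 m.
Hydraulic radius R = A/P = 1.023/2.536 = 0.4035 m.
V = (1/n) R^(2/3) √S = (1/0.016) × 0.4035^(2/3) × √0.014 = 4.038 m/s. Hydraulic depth D_h = A/T = 1.023/1.59 = 0.6436 m.
Froude number Fr = V/√(g·D_h) = 4.038/√(9.81×0.6436) = 1.61, which is greater than 1, so the flow is supercritical.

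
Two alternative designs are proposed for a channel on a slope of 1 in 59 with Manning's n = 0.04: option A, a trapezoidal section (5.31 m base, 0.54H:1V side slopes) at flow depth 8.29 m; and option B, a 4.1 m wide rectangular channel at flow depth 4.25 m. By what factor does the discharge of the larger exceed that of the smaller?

Channel A: With bottom width b = 5.31 m and side slope z = 0.54: A = (b + zy)y = (5.31 + 0.54×8.29)×8.29 = 81.13 m²; P = b + 2y√(1+z²) = 5.31 + 2×8.29×1.136 = 24.15 m. Hydraulic radius R = A/P = 81.13/24.15 = 3.359 m. Q_A = (1/0.04)·81.13·3.359^(2/3)·√0.01695 = 592.3 m³/s.
Channel B: Flow area A = b·y = 4.1 × 4.25 = 17.42 m². Wetted perimeter P = b + 2y = 4.1 + 2×4.25 = 12.6 m. Hydraulic radius R = A/P = 17.42/12.6 = 1.383 m. Q_B = (1/0.04)·17.42·1.383^(2/3)·√0.01695 = 70.4 m³/s.
The larger discharge is 592.3 m³/s and the smaller is 70.4 m³/s; the ratio is 8.41.

8.41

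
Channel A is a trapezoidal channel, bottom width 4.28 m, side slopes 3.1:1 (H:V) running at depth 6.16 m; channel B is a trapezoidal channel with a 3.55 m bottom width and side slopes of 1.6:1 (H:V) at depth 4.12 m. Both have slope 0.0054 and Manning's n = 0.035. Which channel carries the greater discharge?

Channel A: With bottom width b = 4.28 m and side slope z = 3.1: A = (b + zy)y = (4.28 + 3.1×6.16)×6.16 = 144 m²; P = b + 2y√(1+z²) = 4.28 + 2×6.16×3.257 = 44.41 m. Hydraulic radius R = A/P = 144/44.41 = 3.242 m. Q_A = (1/0.035)·144·3.242^(2/3)·√0.0054 = 662.3 m³/s.
Channel B: With bottom width b = 3.55 m and side slope z = 1.6: A = (b + zy)y = (3.55 + 1.6×4.12)×4.12 = 41.79 m²; P = b + 2y√(1+z²) = 3.55 + 2×4.12×1.887 = 19.1 m. Hydraulic radius R = A/P = 41.79/19.1 = 2.188 m. Q_B = (1/0.035)·41.79·2.188^(2/3)·√0.0054 = 147.9 m³/s.
Q_A = 662.3 m³/s vs Q_B = 147.9 m³/s, so channel A carries more.

channel A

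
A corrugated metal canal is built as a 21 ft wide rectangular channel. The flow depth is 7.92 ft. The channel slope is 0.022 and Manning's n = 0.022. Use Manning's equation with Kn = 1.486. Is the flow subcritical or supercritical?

Flow area A = b·y = 21 × 7.92 = 166.3 ft². Wetted perimeter P = b + 2y = 21 + 2×7.92 = 36.84 ft.
Hydraulic radius R = A/P = 166.3/36.84 = 4.515 ft.
V = (1.486/n) R^(2/3) √S = (1.486/0.022) × 4.515^(2/3) × √0.022 = 27.37 ft/s. Hydraulic depth D_h = A/T = 166.3/21 = 7.92 ft.
Froude number Fr = V/√(g·D_h) = 27.37/√(32.2×7.92) = 1.71, which is greater than 1, so the flow is supercritical.

supercritical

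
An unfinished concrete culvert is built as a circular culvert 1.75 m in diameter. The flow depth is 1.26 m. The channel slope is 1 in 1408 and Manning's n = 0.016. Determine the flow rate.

For a circular section of diameter D = 1.75 m at depth y = 1.26 m, the central angle is θ = 2 arccos(1 − 2y/D) = 4.053 rad. Then A = (D²/8)(θ − sin θ) = 1.854 m² and P = Dθ/2 = 3.546 m.
Hydraulic radius R = A/P = 1.854/3.546 = 0.5228 m.
Manning's equation: Q = (1/n) A R^(2/3) S^(1/2) = (1/0.016) × 1.854 × 0.5228^(2/3) × 0.0007102^(1/2) = 2 m³/s.

Q = 2 m³/s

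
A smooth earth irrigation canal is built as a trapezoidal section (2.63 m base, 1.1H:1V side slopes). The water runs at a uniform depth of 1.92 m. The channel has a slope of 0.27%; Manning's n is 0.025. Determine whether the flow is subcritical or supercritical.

subcritical

With bottom width b = 2.63 m and side slope z = 1.1: A = (b + zy)y = (2.63 + 1.1×1.92)×1.92 = 9.105 m²; P = b + 2y√(1+z²) = 2.63 + 2×1.92×1.487 = 8.339 m.
Hydraulic radius R = A/P = 9.105/8.339 = 1.092 m.
V = (1/n) R^(2/3) √S = (1/0.025) × 1.092^(2/3) × √0.0027 = 2.204 m/s. Hydraulic depth D_h = A/T = 9.105/6.854 = 1.328 m.
Froude number Fr = V/√(g·D_h) = 2.204/√(9.81×1.328) = 0.611, which is less than 1, so the flow is subcritical.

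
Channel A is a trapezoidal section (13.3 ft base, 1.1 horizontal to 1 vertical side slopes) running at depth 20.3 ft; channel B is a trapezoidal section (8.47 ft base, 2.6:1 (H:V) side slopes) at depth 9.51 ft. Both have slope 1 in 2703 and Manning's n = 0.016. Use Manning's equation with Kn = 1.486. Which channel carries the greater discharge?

channel A

Channel A: With bottom width b = 13.3 ft and side slope z = 1.1: A = (b + zy)y = (13.3 + 1.1×20.3)×20.3 = 723.3 ft²; P = b + 2y√(1+z²) = 13.3 + 2×20.3×1.487 = 73.66 ft. Hydraulic radius R = A/P = 723.3/73.66 = 9.82 ft. Q_A = (1.486/0.016)·723.3·9.82^(2/3)·√0.00037 = 5925 ft³/s.
Channel B: With bottom width b = 8.47 ft and side slope z = 2.6: A = (b + zy)y = (8.47 + 2.6×9.51)×9.51 = 315.7 ft²; P = b + 2y√(1+z²) = 8.47 + 2×9.51×2.786 = 61.45 ft. Hydraulic radius R = A/P = 315.7/61.45 = 5.137 ft. Q_B = (1.486/0.016)·315.7·5.137^(2/3)·√0.00037 = 1679 ft³/s.
Q_A = 5925 ft³/s vs Q_B = 1679 ft³/s, so channel A carries more.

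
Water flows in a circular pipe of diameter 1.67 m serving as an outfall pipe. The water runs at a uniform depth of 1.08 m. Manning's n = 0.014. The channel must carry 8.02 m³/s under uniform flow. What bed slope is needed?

S = 0.0149

For a circular section of diameter D = 1.67 m at depth y = 1.08 m, the central angle is θ = 2 arccos(1 − 2y/D) = 3.737 rad. Then A = (D²/8)(θ − sin θ) = 1.498 m² and P = Dθ/2 = 3.121 m.
Hydraulic radius R = A/P = 1.498/3.121 = 0.4802 m.
From Manning's equation, S = [nQ / (1 A R^(2/3))]² = [0.014 × 8.02 / (1 × 1.498 × 0.4802^(2/3))]² = 0.0149.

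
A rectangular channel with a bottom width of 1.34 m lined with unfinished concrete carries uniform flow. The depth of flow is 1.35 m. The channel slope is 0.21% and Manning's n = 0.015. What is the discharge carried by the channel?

Q = 3.23 m³/s

Flow area A = b·y = 1.34 × 1.35 = 1.809 m². Wetted perimeter P = b + 2y = 1.34 + 2×1.35 = 4.04 m.
Hydraulic radius R = A/P = 1.809/4.04 = 0.4478 m.
Manning's equation: Q = (1/n) A R^(2/3) S^(1/2) = (1/0.015) × 1.809 × 0.4478^(2/3) × 0.0021^(1/2) = 3.23 m³/s.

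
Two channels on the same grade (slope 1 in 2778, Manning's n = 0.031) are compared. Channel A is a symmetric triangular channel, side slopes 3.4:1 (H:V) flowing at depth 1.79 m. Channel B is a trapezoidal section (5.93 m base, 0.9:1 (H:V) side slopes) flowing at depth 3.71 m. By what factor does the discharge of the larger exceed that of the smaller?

5.84

Channel A: For a triangular section with side slope z = 3.4: A = zy² = 3.4×1.79² = 10.89 m²; P = 2y√(1+z²) = 2×1.79×3.544 = 12.69 m. Hydraulic radius R = A/P = 10.89/12.69 = 0.8586 m. Q_A = (1/0.031)·10.89·0.8586^(2/3)·√0.00036 = 6.023 m³/s.
Channel B: With bottom width b = 5.93 m and side slope z = 0.9: A = (b + zy)y = (5.93 + 0.9×3.71)×3.71 = 34.39 m²; P = b + 2y√(1+z²) = 5.93 + 2×3.71×1.345 = 15.91 m. Hydraulic radius R = A/P = 34.39/15.91 = 2.161 m. Q_B = (1/0.031)·34.39·2.161^(2/3)·√0.00036 = 35.18 m³/s.
The larger discharge is 35.18 m³/s and the smaller is 6.023 m³/s; the ratio is 5.84.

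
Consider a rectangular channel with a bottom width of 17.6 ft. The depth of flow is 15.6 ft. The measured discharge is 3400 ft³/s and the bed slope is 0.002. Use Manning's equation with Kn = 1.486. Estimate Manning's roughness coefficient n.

n = 0.017

Flow area A = b·y = 17.6 × 15.6 = 274.6 ft². Wetted perimeter P = b + 2y = 17.6 + 2×15.6 = 48.8 ft.
Hydraulic radius R = A/P = 274.6/48.8 = 5.626 ft.
Rearranging Manning's equation: n = (1.486/Q) A R^(2/3) S^(1/2) = (1.486/3400) × 274.6 × 5.626^(2/3) × √0.002 = 0.017.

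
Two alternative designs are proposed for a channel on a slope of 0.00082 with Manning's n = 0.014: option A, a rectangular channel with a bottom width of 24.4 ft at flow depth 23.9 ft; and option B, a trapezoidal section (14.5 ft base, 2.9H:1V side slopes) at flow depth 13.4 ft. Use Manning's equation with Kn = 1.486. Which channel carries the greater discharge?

Channel A: Flow area A = b·y = 24.4 × 23.9 = 583.2 ft². Wetted perimeter P = b + 2y = 24.4 + 2×23.9 = 72.2 ft. Hydraulic radius R = A/P = 583.2/72.2 = 8.077 ft. Q_A = (1.486/0.014)·583.2·8.077^(2/3)·√0.00082 = 7135 ft³/s.
Channel B: With bottom width b = 14.5 ft and side slope z = 2.9: A = (b + zy)y = (14.5 + 2.9×13.4)×13.4 = 715 ft²; P = b + 2y√(1+z²) = 14.5 + 2×13.4×3.068 = 96.71 ft. Hydraulic radius R = A/P = 715/96.71 = 7.393 ft. Q_B = (1.486/0.014)·715·7.393^(2/3)·√0.00082 = 8248 ft³/s.
Q_A = 7135 ft³/s vs Q_B = 8248 ft³/s, so channel B carries more.

channel B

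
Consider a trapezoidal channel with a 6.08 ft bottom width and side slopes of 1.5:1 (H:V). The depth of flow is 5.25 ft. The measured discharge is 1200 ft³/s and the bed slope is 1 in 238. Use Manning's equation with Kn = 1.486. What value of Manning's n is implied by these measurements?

n = 0.012

With bottom width b = 6.08 ft and side slope z = 1.5: A = (b + zy)y = (6.08 + 1.5×5.25)×5.25 = 73.26 ft²; P = b + 2y√(1+z²) = 6.08 + 2×5.25×1.803 = 25.01 ft.
Hydraulic radius R = A/P = 73.26/25.01 = 2.929 ft.
Rearranging Manning's equation: n = (1.486/Q) A R^(2/3) S^(1/2) = (1.486/1200) × 73.26 × 2.929^(2/3) × √0.004202 = 0.012.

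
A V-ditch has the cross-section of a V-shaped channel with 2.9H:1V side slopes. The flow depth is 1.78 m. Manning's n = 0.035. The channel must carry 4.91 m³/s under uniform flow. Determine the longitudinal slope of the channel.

S = 0.00044

For a triangular section with side slope z = 2.9: A = zy² = 2.9×1.78² = 9.188 m²; P = 2y√(1+z²) = 2×1.78×3.068 = 10.92 m.
Hydraulic radius R = A/P = 9.188/10.92 = 0.8414 m.
From Manning's equation, S = [nQ / (1 A R^(2/3))]² = [0.035 × 4.91 / (1 × 9.188 × 0.8414^(2/3))]² = 0.00044.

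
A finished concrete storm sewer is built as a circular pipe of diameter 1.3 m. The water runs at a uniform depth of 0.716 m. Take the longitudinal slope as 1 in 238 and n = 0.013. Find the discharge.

Q = 1.84 m³/s

For a circular section of diameter D = 1.3 m at depth y = 0.716 m, the central angle is θ = 2 arccos(1 − 2y/D) = 3.345 rad. Then A = (D²/8)(θ − sin θ) = 0.7493 m² and P = Dθ/2 = 2.174 m.
Hydraulic radius R = A/P = 0.7493/2.174 = 0.3446 m.
Manning's equation: Q = (1/n) A R^(2/3) S^(1/2) = (1/0.013) × 0.7493 × 0.3446^(2/3) × 0.004202^(1/2) = 1.84 m³/s.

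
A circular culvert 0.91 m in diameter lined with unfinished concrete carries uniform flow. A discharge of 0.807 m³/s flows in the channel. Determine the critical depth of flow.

At critical depth, Q² T / (g A³) = 1, i.e. A³/T = Q²/g = 0.807²/9.81 = 0.06639.
At y = 0.39 m: A³/T = 0.02095 — too small.
At y = 0.61 m: A³/T = 0.1164 — too large.
At y = 0.527 m: A³/T = 0.06624 — close enough.

y_c = 0.527 m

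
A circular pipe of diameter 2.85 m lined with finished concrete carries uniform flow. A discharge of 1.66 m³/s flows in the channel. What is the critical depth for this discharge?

y_c = 0.548 m

At critical depth, Q² T / (g A³) = 1, i.e. A³/T = Q²/g = 1.66²/9.81 = 0.2809.
At y = 0.412 m: A³/T = 0.09178 — short.
At y = 0.548 m: A³/T = 0.2817 — close enough.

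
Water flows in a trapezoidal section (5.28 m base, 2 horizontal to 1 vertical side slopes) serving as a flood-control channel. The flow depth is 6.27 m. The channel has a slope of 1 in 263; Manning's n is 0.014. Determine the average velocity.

V = 9.87 m/s

With bottom width b = 5.28 m and side slope z = 2: A = (b + zy)y = (5.28 + 2×6.27)×6.27 = 111.7 m²; P = b + 2y√(1+z²) = 5.28 + 2×6.27×2.236 = 33.32 m.
Hydraulic radius R = A/P = 111.7/33.32 = 3.353 m.
From Manning's equation, V = (1/n) R^(2/3) S^(1/2) = (1/0.014) × 3.353^(2/3) × 0.003802^(1/2) = 9.87 m/s.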